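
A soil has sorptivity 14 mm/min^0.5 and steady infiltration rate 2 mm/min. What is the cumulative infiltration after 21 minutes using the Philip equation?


F = S*sqrt(t) + A*t
F = 14*sqrt(21) + 2*21
F = 14*4.582576 + 42

106.1561 mm


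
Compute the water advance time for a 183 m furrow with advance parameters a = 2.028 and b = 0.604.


t = (L/a)^(1/b)
t = (183/2.028)^(1/0.604)
t = 90.236686^(1/0.604)

1727.3856 min


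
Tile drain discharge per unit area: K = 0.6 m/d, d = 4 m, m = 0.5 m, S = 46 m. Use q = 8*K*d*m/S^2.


q = 8*K*d*m/S^2
q = 8*0.6*4*0.5/46^2
q = 9.6000 / 2116

0.0045 m/d


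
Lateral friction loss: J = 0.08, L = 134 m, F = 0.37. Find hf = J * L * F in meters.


hf = J * L * F = 0.08 * 134 * 0.37 = 3.9664 m

3.9664 m


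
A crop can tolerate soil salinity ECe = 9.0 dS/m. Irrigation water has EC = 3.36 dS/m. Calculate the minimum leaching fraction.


LR = ECiw / (5*ECe - ECiw)
LR = 3.36 / (5*9.0 - 3.36)
LR = 3.36 / 41.6400

0.0807


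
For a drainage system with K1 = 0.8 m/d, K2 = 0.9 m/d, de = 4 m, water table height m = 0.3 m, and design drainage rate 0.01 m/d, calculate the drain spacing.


S^2 = 8*K2*de*m/q + 4*K1*m^2/q
S^2 = 8*0.9*4*0.3/0.01 + 4*0.8*0.3^2/0.01
S = sqrt(892.8000)

29.8798 m


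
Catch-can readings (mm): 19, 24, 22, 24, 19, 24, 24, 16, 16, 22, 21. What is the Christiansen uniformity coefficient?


mean = 21.000000 mm
MAD = 2.545455 mm
CU = (1 - 2.545455/21.000000)*100

87.8788 %


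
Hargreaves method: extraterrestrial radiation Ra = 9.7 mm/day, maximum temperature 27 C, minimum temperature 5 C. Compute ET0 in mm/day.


Tmean = (Tmax + Tmin)/2 = (27 + 5)/2 = 16.0
ET0 = 0.0023 * 9.7 * (16.0 + 17.8) * sqrt(27 - 5)
ET0 = 0.0023 * 9.7 * 33.8 * 4.690416

3.5369 mm/day


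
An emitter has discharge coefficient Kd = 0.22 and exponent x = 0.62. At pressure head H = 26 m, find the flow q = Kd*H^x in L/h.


q = Kd * H^x = 0.22 * 26^0.62 = 0.22 * 7.538475

1.6585 L/h


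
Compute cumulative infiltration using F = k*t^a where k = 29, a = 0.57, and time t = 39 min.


F = k * t^a = 29 * 39^0.57
F = 29 * 8.070619

234.0480 mm


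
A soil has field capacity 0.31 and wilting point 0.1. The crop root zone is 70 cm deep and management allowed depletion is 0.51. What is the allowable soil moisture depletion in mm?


SMD = (FC - PWP) * d * MAD * 10
SMD = (0.31 - 0.1) * 70 * 0.51 * 10
SMD = 0.2100 * 70 * 0.51 * 10

74.9700 mm


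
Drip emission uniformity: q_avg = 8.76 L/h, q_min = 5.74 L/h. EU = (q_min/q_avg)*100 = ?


EU = (q_min/q_avg)*100 = (5.74/8.76)*100 = 65.5251%

65.5251 %


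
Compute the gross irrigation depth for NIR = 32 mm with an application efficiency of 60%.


Ea = 60% = 0.6
GID = NIR / Ea = 32 / 0.6 = 53.3333 mm

53.3333 mm


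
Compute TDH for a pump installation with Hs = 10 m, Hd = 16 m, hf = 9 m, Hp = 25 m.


TDH = Hs + Hd + hf + Hp = 10 + 16 + 9 + 25 = 60

60 m


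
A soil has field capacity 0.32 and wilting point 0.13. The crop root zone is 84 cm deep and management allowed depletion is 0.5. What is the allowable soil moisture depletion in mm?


SMD = (FC - PWP) * d * MAD * 10
SMD = (0.32 - 0.13) * 84 * 0.5 * 10
SMD = 0.1900 * 84 * 0.5 * 10

79.8000 mm


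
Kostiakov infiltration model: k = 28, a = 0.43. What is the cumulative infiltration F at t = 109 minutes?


F = k * t^a = 28 * 109^0.43
F = 28 * 7.517845

210.4997 mm


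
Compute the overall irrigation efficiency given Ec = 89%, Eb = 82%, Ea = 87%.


Ec = 0.89, Eb = 0.82, Ea = 0.87
E = 0.89 * 0.82 * 0.87 * 100 = 63.4926%

63.4926 %


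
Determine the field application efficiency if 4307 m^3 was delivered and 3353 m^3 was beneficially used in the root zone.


Ea = V_root / V_field * 100 = 3353 / 4307 * 100 = 77.8500%

77.8500 %


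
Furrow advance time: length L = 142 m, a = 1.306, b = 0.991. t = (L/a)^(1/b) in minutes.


t = (L/a)^(1/b)
t = (142/1.306)^(1/0.991)
t = 108.728943^(1/0.991)

113.4589 min


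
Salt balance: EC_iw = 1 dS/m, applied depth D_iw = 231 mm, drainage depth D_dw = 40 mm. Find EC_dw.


EC_dw = EC_iw * D_iw / D_dw
EC_dw = 1 * 231 / 40
EC_dw = 231 / 40

5.7750 dS/m


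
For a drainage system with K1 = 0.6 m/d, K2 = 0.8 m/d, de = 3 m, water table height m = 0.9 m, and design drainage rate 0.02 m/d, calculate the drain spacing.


S^2 = 8*K2*de*m/q + 4*K1*m^2/q
S^2 = 8*0.8*3*0.9/0.02 + 4*0.6*0.9^2/0.02
S = sqrt(961.2000)

31.0032 m


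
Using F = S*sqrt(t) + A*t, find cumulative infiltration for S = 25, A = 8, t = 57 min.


F = S*sqrt(t) + A*t
F = 25*sqrt(57) + 8*57
F = 25*7.549834 + 456

644.7459 mm


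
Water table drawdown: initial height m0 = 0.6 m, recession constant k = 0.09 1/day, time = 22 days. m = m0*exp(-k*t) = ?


m = m0 * exp(-k*t)
m = 0.6 * exp(-0.09 * 22)
m = 0.6 * exp(-1.9800)

0.0828 m


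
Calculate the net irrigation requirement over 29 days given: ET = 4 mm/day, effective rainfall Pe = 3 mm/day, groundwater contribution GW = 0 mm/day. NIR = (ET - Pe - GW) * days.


Daily deficit = ET - Pe - GW = 4 - 3 - 0 = 1 mm/day
NIR = 1 * 29 = 29 mm

29.0000 mm


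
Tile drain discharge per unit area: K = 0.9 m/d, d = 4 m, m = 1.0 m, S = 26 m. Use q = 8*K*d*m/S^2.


q = 8*K*d*m/S^2
q = 8*0.9*4*1.0/26^2
q = 28.8000 / 676

0.0426 m/d


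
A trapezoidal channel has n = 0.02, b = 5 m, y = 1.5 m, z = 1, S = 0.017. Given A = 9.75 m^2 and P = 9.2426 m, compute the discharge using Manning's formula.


R = A/P = 9.75/9.2426 = 1.054898
Q = (1/0.02) * 9.75 * 1.054898^(2/3) * 0.017^0.5

65.8677 m^3/s


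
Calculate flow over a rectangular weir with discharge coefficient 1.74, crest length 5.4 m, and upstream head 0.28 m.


Q = C * L * H^(3/2) = 1.74 * 5.4 * 0.28^1.5 = 1.74 * 5.4 * 0.148162

1.3921 m^3/s


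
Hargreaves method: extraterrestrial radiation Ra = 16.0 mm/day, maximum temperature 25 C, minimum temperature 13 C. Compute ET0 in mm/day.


Tmean = (Tmax + Tmin)/2 = (25 + 13)/2 = 19.0
ET0 = 0.0023 * 16.0 * (19.0 + 17.8) * sqrt(25 - 13)
ET0 = 0.0023 * 16.0 * 36.8 * 3.464102

4.6912 mm/day


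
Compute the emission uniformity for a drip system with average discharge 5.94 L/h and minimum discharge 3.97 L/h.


EU = (q_min/q_avg)*100 = (3.97/5.94)*100 = 66.8350%

66.8350 %


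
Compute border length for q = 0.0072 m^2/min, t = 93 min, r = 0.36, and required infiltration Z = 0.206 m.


L = q*t/((1+r)*Z)
L = 0.0072*93/((1+0.36)*0.206)
L = 0.6696/0.28016

2.3901 m


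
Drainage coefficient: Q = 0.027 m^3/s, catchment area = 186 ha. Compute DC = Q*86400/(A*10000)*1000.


DC = Q * 86400 / (A * 10000) * 1000
DC = 0.027 * 86400 / (186 * 10000) * 1000
DC = 2332800.0000 / 1860000

1.2542 mm/day


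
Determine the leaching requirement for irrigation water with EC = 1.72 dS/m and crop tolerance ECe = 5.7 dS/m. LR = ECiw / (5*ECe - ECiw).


LR = ECiw / (5*ECe - ECiw)
LR = 1.72 / (5*5.7 - 1.72)
LR = 1.72 / 26.7800

0.0642


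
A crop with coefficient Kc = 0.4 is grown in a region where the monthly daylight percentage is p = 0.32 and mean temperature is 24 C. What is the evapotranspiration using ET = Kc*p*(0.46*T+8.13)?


ET = Kc * p * (0.46*T + 8.13)
ET = 0.4 * 0.32 * (0.46*24 + 8.13)
ET = 0.4 * 0.32 * 19.1700

2.4538 mm/day


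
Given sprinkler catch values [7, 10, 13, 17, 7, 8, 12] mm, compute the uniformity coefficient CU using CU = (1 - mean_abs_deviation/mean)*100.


mean = 10.571429 mm
MAD = 2.938776 mm
CU = (1 - 2.938776/10.571429)*100

72.2008 %


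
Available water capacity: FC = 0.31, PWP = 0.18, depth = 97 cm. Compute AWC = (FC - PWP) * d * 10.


AWC = (FC - PWP) * d * 10
AWC = (0.31 - 0.18) * 97 * 10
AWC = 0.1300 * 97 * 10

126.1000 mm


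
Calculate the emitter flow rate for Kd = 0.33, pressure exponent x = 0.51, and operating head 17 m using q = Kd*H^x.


q = Kd * H^x = 0.33 * 17^0.51 = 0.33 * 4.241593

1.3997 L/h


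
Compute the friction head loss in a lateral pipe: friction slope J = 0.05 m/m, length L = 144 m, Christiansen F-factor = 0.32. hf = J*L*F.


hf = J * L * F = 0.05 * 144 * 0.32 = 2.3040 m

2.3040 m


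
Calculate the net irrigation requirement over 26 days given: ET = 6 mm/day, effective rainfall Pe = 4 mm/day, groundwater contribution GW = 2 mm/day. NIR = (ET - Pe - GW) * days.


Daily deficit = ET - Pe - GW = 6 - 4 - 2 = 0 mm/day
NIR = 0 * 26 = 0 mm

0 mm


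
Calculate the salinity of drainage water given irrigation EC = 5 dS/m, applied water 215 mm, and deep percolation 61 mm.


EC_dw = EC_iw * D_iw / D_dw
EC_dw = 5 * 215 / 61
EC_dw = 1075 / 61

17.6230 dS/m


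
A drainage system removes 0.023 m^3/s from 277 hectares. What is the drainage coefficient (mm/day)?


DC = Q * 86400 / (A * 10000) * 1000
DC = 0.023 * 86400 / (277 * 10000) * 1000
DC = 1987200.0000 / 2770000

0.7174 mm/day


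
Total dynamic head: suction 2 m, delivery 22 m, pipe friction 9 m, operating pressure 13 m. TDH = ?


TDH = Hs + Hd + hf + Hp = 2 + 22 + 9 + 13 = 46

46 m


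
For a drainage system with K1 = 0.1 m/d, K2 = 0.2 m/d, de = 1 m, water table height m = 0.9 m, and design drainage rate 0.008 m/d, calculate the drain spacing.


S^2 = 8*K2*de*m/q + 4*K1*m^2/q
S^2 = 8*0.2*1*0.9/0.008 + 4*0.1*0.9^2/0.008
S = sqrt(220.5000)

14.8492 m


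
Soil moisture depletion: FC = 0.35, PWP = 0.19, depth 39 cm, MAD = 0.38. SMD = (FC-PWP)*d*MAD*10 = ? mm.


SMD = (FC - PWP) * d * MAD * 10
SMD = (0.35 - 0.19) * 39 * 0.38 * 10
SMD = 0.1600 * 39 * 0.38 * 10

23.7120 mm


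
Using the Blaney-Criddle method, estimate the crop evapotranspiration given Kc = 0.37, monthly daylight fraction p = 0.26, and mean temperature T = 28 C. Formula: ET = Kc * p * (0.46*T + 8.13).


ET = Kc * p * (0.46*T + 8.13)
ET = 0.37 * 0.26 * (0.46*28 + 8.13)
ET = 0.37 * 0.26 * 21.0100

2.0212 mm/day


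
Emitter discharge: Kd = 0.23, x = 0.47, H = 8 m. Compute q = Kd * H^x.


q = Kd * H^x = 0.23 * 8^0.47 = 0.23 * 2.657372

0.6112 L/h


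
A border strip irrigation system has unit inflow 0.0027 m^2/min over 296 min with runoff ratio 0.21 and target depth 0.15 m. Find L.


L = q*t/((1+r)*Z)
L = 0.0027*296/((1+0.21)*0.15)
L = 0.7992/0.1815

4.4033 m


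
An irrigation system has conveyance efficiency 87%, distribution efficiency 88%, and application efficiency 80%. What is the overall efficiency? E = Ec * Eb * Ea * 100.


Ec = 0.87, Eb = 0.88, Ea = 0.8
E = 0.87 * 0.88 * 0.8 * 100 = 61.2480%

61.2480 %


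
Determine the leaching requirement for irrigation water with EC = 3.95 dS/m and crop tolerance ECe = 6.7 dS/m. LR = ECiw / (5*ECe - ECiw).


LR = ECiw / (5*ECe - ECiw)
LR = 3.95 / (5*6.7 - 3.95)
LR = 3.95 / 29.5500

0.1337


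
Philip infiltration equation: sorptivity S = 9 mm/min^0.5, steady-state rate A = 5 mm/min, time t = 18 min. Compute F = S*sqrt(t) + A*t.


F = S*sqrt(t) + A*t
F = 9*sqrt(18) + 5*18
F = 9*4.242641 + 90

128.1838 mm


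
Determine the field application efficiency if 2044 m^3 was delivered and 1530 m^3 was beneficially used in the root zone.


Ea = V_root / V_field * 100 = 1530 / 2044 * 100 = 74.8532%

74.8532 %


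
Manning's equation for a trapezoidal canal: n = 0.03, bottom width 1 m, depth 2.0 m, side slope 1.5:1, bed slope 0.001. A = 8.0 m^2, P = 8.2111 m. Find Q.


R = A/P = 8.0/8.2111 = 0.974291
Q = (1/0.03) * 8.0 * 0.974291^(2/3) * 0.001^0.5

8.2876 m^3/s


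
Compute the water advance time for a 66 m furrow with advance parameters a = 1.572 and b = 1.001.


t = (L/a)^(1/b)
t = (66/1.572)^(1/1.001)
t = 41.984733^(1/1.001)

41.8283 min


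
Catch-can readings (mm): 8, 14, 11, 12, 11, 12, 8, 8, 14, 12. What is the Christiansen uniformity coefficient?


mean = 11.000000 mm
MAD = 1.800000 mm
CU = (1 - 1.800000/11.000000)*100

83.6364 %


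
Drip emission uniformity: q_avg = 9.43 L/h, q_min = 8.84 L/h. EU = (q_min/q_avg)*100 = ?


EU = (q_min/q_avg)*100 = (8.84/9.43)*100 = 93.7434%

93.7434 %


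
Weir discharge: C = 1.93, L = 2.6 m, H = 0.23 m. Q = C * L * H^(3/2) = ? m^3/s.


Q = C * L * H^(3/2) = 1.93 * 2.6 * 0.23^1.5 = 1.93 * 2.6 * 0.110304

0.5535 m^3/s


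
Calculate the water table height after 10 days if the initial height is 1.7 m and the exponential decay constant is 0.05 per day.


m = m0 * exp(-k*t)
m = 1.7 * exp(-0.05 * 10)
m = 1.7 * exp(-0.5000)

1.0311 m


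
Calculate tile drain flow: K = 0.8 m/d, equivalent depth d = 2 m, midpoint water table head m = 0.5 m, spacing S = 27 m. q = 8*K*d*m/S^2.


q = 8*K*d*m/S^2
q = 8*0.8*2*0.5/27^2
q = 6.4000 / 729

0.0088 m/d


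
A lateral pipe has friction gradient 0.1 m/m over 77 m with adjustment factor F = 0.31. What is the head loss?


hf = J * L * F = 0.1 * 77 * 0.31 = 2.3870 m

2.3870 m


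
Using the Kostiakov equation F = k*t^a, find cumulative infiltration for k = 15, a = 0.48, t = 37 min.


F = k * t^a = 15 * 37^0.48
F = 15 * 5.658963

84.8844 mm


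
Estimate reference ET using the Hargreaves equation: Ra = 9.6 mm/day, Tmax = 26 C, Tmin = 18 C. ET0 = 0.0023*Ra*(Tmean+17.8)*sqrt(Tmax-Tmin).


Tmean = (Tmax + Tmin)/2 = (26 + 18)/2 = 22.0
ET0 = 0.0023 * 9.6 * (22.0 + 17.8) * sqrt(26 - 18)
ET0 = 0.0023 * 9.6 * 39.8 * 2.828427

2.4856 mm/day


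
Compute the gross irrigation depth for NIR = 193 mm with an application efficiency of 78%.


Ea = 78% = 0.78
GID = NIR / Ea = 193 / 0.78 = 247.4359 mm

247.4359 mm


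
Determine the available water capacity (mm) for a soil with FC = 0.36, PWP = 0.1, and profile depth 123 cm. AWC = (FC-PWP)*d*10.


AWC = (FC - PWP) * d * 10
AWC = (0.36 - 0.1) * 123 * 10
AWC = 0.2600 * 123 * 10

319.8000 mm


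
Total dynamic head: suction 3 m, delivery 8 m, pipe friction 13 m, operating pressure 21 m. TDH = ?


TDH = Hs + Hd + hf + Hp = 3 + 8 + 13 + 21 = 45

45 m


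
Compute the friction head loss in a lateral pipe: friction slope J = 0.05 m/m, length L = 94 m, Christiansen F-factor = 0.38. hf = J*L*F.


hf = J * L * F = 0.05 * 94 * 0.38 = 1.7860 m

1.7860 m


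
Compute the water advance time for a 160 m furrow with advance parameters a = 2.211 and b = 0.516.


t = (L/a)^(1/b)
t = (160/2.211)^(1/0.516)
t = 72.365445^(1/0.516)

4015.5285 min


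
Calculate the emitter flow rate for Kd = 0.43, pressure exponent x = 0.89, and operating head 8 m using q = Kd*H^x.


q = Kd * H^x = 0.43 * 8^0.89 = 0.43 * 6.364292

2.7366 L/h


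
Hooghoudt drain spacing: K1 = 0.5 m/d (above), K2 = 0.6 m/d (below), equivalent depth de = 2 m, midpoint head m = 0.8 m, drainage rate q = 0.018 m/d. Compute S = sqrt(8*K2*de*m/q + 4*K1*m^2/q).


S^2 = 8*K2*de*m/q + 4*K1*m^2/q
S^2 = 8*0.6*2*0.8/0.018 + 4*0.5*0.8^2/0.018
S = sqrt(497.7778)

22.3109 m


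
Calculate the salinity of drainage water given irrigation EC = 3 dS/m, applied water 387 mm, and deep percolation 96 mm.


EC_dw = EC_iw * D_iw / D_dw
EC_dw = 3 * 387 / 96
EC_dw = 1161 / 96

12.0938 dS/m


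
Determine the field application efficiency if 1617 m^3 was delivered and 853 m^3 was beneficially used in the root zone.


Ea = V_root / V_field * 100 = 853 / 1617 * 100 = 52.7520%

52.7520 %


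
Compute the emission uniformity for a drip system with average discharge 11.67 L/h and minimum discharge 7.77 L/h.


EU = (q_min/q_avg)*100 = (7.77/11.67)*100 = 66.5810%

66.5810 %


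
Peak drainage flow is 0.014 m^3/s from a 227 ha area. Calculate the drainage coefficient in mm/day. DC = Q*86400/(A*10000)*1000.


DC = Q * 86400 / (A * 10000) * 1000
DC = 0.014 * 86400 / (227 * 10000) * 1000
DC = 1209600.0000 / 2270000

0.5329 mm/day


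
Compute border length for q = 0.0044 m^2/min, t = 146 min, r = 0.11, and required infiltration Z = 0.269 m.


L = q*t/((1+r)*Z)
L = 0.0044*146/((1+0.11)*0.269)
L = 0.6424/0.29859

2.1514 m


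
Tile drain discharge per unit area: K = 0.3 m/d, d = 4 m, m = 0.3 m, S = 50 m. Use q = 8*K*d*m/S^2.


q = 8*K*d*m/S^2
q = 8*0.3*4*0.3/50^2
q = 2.8800 / 2500

0.0012 m/d


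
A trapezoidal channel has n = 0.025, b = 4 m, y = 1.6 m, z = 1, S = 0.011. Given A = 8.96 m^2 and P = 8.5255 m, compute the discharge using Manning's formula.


R = A/P = 8.96/8.5255 = 1.050965
Q = (1/0.025) * 8.96 * 1.050965^(2/3) * 0.011^0.5

38.8559 m^3/s


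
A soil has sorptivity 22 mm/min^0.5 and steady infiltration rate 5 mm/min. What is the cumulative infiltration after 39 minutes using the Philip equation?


F = S*sqrt(t) + A*t
F = 22*sqrt(39) + 5*39
F = 22*6.244998 + 195

332.3900 mm


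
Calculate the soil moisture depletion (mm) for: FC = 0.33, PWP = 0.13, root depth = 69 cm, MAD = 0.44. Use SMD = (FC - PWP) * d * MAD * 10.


SMD = (FC - PWP) * d * MAD * 10
SMD = (0.33 - 0.13) * 69 * 0.44 * 10
SMD = 0.2000 * 69 * 0.44 * 10

60.7200 mm


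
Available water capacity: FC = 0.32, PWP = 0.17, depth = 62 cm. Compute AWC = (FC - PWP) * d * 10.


AWC = (FC - PWP) * d * 10
AWC = (0.32 - 0.17) * 62 * 10
AWC = 0.1500 * 62 * 10

93.0000 mm


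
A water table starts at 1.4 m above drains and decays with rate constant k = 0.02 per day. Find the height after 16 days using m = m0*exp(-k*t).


m = m0 * exp(-k*t)
m = 1.4 * exp(-0.02 * 16)
m = 1.4 * exp(-0.3200)

1.0166 m


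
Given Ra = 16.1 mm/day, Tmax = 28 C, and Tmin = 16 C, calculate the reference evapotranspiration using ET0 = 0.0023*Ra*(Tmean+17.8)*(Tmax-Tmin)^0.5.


Tmean = (Tmax + Tmin)/2 = (28 + 16)/2 = 22.0
ET0 = 0.0023 * 16.1 * (22.0 + 17.8) * sqrt(28 - 16)
ET0 = 0.0023 * 16.1 * 39.8 * 3.464102

5.1054 mm/day


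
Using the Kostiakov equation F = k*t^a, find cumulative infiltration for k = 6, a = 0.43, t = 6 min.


F = k * t^a = 6 * 6^0.43
F = 6 * 2.160753

12.9645 mm


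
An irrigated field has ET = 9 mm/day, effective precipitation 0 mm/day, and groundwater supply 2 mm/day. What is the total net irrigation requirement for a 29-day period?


Daily deficit = ET - Pe - GW = 9 - 0 - 2 = 7 mm/day
NIR = 7 * 29 = 203 mm

203.0000 mm


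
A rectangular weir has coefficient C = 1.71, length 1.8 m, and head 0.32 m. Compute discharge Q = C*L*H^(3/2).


Q = C * L * H^(3/2) = 1.71 * 1.8 * 0.32^1.5 = 1.71 * 1.8 * 0.181019

0.5572 m^3/s


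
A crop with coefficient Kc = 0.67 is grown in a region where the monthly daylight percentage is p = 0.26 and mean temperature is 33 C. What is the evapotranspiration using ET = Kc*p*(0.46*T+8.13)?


ET = Kc * p * (0.46*T + 8.13)
ET = 0.67 * 0.26 * (0.46*33 + 8.13)
ET = 0.67 * 0.26 * 23.3100

4.0606 mm/day


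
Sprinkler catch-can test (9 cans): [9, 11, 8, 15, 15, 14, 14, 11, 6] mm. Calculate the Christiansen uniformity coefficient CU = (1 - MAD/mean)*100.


mean = 11.444444 mm
MAD = 2.716049 mm
CU = (1 - 2.716049/11.444444)*100

76.2675 %


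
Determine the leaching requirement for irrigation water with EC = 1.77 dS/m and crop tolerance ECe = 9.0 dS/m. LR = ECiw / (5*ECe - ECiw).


LR = ECiw / (5*ECe - ECiw)
LR = 1.77 / (5*9.0 - 1.77)
LR = 1.77 / 43.2300

0.0409


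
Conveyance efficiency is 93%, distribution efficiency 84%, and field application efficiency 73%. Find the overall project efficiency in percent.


Ec = 0.93, Eb = 0.84, Ea = 0.73
E = 0.93 * 0.84 * 0.73 * 100 = 57.0276%

57.0276 %


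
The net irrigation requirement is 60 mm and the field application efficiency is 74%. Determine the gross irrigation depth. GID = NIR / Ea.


Ea = 74% = 0.74
GID = NIR / Ea = 60 / 0.74 = 81.0811 mm

81.0811 mm


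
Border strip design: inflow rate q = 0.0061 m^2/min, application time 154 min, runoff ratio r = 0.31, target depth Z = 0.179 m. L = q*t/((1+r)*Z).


L = q*t/((1+r)*Z)
L = 0.0061*154/((1+0.31)*0.179)
L = 0.9394/0.23449

4.0061 m


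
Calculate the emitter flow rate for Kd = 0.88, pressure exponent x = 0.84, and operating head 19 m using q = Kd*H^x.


q = Kd * H^x = 0.88 * 19^0.84 = 0.88 * 11.861866

10.4384 L/h


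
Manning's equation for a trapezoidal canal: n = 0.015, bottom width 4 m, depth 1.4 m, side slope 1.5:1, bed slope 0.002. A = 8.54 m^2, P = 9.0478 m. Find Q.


R = A/P = 8.54/9.0478 = 0.943876
Q = (1/0.015) * 8.54 * 0.943876^(2/3) * 0.002^0.5

24.4996 m^3/s


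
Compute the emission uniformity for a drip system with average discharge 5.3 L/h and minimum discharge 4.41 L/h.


EU = (q_min/q_avg)*100 = (4.41/5.3)*100 = 83.2075%

83.2075 %


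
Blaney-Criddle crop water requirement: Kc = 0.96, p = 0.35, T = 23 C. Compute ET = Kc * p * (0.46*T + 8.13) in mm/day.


ET = Kc * p * (0.46*T + 8.13)
ET = 0.96 * 0.35 * (0.46*23 + 8.13)
ET = 0.96 * 0.35 * 18.7100

6.2866 mm/day


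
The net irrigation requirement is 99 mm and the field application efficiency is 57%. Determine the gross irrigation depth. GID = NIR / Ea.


Ea = 57% = 0.57
GID = NIR / Ea = 99 / 0.57 = 173.6842 mm

173.6842 mm


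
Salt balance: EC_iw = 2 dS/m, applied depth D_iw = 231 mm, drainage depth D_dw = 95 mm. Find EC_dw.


EC_dw = EC_iw * D_iw / D_dw
EC_dw = 2 * 231 / 95
EC_dw = 462 / 95

4.8632 dS/m


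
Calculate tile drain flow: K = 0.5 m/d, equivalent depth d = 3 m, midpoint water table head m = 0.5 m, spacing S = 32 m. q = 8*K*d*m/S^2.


q = 8*K*d*m/S^2
q = 8*0.5*3*0.5/32^2
q = 6.0000 / 1024

0.0059 m/d


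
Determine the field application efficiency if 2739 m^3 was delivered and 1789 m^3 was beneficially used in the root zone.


Ea = V_root / V_field * 100 = 1789 / 2739 * 100 = 65.3158%

65.3158 %


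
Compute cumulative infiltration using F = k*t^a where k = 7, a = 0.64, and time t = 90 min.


F = k * t^a = 7 * 90^0.64
F = 7 * 17.812103

124.6847 mm


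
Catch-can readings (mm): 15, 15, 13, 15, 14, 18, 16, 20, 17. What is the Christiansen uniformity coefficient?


mean = 15.888889 mm
MAD = 1.654321 mm
CU = (1 - 1.654321/15.888889)*100

89.5882 %


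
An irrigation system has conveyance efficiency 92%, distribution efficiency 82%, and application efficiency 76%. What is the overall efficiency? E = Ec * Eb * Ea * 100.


Ec = 0.92, Eb = 0.82, Ea = 0.76
E = 0.92 * 0.82 * 0.76 * 100 = 57.3344%

57.3344 %


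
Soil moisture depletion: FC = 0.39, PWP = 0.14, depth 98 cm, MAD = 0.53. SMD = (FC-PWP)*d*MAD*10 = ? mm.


SMD = (FC - PWP) * d * MAD * 10
SMD = (0.39 - 0.14) * 98 * 0.53 * 10
SMD = 0.2500 * 98 * 0.53 * 10

129.8500 mm


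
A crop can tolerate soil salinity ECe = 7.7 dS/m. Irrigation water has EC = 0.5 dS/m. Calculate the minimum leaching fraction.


LR = ECiw / (5*ECe - ECiw)
LR = 0.5 / (5*7.7 - 0.5)
LR = 0.5 / 38.0000

0.0132


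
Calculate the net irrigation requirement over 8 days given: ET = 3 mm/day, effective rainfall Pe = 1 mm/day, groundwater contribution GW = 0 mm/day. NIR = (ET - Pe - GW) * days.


Daily deficit = ET - Pe - GW = 3 - 1 - 0 = 2 mm/day
NIR = 2 * 8 = 16 mm

16.0000 mm


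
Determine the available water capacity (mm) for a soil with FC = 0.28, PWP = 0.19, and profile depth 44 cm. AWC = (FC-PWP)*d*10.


AWC = (FC - PWP) * d * 10
AWC = (0.28 - 0.19) * 44 * 10
AWC = 0.0900 * 44 * 10

39.6000 mm


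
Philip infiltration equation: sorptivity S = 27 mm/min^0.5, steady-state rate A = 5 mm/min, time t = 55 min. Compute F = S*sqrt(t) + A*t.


F = S*sqrt(t) + A*t
F = 27*sqrt(55) + 5*55
F = 27*7.416198 + 275

475.2373 mm


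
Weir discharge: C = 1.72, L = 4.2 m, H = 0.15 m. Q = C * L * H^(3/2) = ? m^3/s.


Q = C * L * H^(3/2) = 1.72 * 4.2 * 0.15^1.5 = 1.72 * 4.2 * 0.058095

0.4197 m^3/s


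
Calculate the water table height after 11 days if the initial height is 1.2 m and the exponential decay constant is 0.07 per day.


m = m0 * exp(-k*t)
m = 1.2 * exp(-0.07 * 11)
m = 1.2 * exp(-0.7700)

0.5556 m


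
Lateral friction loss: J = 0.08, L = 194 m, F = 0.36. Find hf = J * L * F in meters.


hf = J * L * F = 0.08 * 194 * 0.36 = 5.5872 m

5.5872 m


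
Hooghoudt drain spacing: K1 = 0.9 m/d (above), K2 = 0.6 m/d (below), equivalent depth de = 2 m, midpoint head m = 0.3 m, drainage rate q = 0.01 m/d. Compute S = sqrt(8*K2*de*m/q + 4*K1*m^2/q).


S^2 = 8*K2*de*m/q + 4*K1*m^2/q
S^2 = 8*0.6*2*0.3/0.01 + 4*0.9*0.3^2/0.01
S = sqrt(320.4000)

17.8997 m


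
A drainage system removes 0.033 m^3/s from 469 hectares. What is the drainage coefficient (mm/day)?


DC = Q * 86400 / (A * 10000) * 1000
DC = 0.033 * 86400 / (469 * 10000) * 1000
DC = 2851200.0000 / 4690000

0.6079 mm/day


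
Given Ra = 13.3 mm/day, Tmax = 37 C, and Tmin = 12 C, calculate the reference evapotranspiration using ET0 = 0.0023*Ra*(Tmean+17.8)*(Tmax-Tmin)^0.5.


Tmean = (Tmax + Tmin)/2 = (37 + 12)/2 = 24.5
ET0 = 0.0023 * 13.3 * (24.5 + 17.8) * sqrt(37 - 12)
ET0 = 0.0023 * 13.3 * 42.3 * 5.000000

6.4698 mm/day


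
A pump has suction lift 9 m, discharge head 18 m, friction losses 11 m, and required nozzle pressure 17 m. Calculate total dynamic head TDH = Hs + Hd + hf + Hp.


TDH = Hs + Hd + hf + Hp = 9 + 18 + 11 + 17 = 55

55 m


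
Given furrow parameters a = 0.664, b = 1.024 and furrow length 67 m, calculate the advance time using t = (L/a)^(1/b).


t = (L/a)^(1/b)
t = (67/0.664)^(1/1.024)
t = 100.903614^(1/1.024)

90.5608 min


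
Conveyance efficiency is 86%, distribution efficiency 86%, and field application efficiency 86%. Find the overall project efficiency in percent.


Ec = 0.86, Eb = 0.86, Ea = 0.86
E = 0.86 * 0.86 * 0.86 * 100 = 63.6056%

63.6056 %


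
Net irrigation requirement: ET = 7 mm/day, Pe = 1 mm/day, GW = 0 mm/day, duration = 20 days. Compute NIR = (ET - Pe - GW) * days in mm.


Daily deficit = ET - Pe - GW = 7 - 1 - 0 = 6 mm/day
NIR = 6 * 20 = 120 mm

120.0000 mm


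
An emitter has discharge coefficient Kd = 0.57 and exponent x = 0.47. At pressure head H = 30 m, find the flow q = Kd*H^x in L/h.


q = Kd * H^x = 0.57 * 30^0.47 = 0.57 * 4.945919

2.8192 L/h


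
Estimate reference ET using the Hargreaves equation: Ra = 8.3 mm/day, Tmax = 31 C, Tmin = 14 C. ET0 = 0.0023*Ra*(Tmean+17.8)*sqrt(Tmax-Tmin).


Tmean = (Tmax + Tmin)/2 = (31 + 14)/2 = 22.5
ET0 = 0.0023 * 8.3 * (22.5 + 17.8) * sqrt(31 - 14)
ET0 = 0.0023 * 8.3 * 40.3 * 4.123106

3.1720 mm/day


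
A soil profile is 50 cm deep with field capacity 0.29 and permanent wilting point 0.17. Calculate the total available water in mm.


AWC = (FC - PWP) * d * 10
AWC = (0.29 - 0.17) * 50 * 10
AWC = 0.1200 * 50 * 10

60.0000 mm


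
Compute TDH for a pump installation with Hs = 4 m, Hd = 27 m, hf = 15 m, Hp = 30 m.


TDH = Hs + Hd + hf + Hp = 4 + 27 + 15 + 30 = 76

76 m


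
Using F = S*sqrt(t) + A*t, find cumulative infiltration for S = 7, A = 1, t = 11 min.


F = S*sqrt(t) + A*t
F = 7*sqrt(11) + 1*11
F = 7*3.316625 + 11

34.2164 mm


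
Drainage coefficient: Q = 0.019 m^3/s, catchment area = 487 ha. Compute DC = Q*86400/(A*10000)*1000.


DC = Q * 86400 / (A * 10000) * 1000
DC = 0.019 * 86400 / (487 * 10000) * 1000
DC = 1641600.0000 / 4870000

0.3371 mm/day


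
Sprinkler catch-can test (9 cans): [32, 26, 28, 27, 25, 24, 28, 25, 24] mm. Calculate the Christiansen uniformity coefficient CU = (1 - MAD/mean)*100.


mean = 26.555556 mm
MAD = 1.950617 mm
CU = (1 - 1.950617/26.555556)*100

92.6546 %


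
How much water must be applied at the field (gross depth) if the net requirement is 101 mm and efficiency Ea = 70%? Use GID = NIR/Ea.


Ea = 70% = 0.7
GID = NIR / Ea = 101 / 0.7 = 144.2857 mm

144.2857 mm


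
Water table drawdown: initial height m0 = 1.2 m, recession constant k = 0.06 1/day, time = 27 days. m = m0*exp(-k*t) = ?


m = m0 * exp(-k*t)
m = 1.2 * exp(-0.06 * 27)
m = 1.2 * exp(-1.6200)

0.2375 m


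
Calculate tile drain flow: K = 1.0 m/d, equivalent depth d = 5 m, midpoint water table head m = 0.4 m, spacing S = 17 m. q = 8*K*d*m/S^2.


q = 8*K*d*m/S^2
q = 8*1.0*5*0.4/17^2
q = 16.0000 / 289

0.0554 m/d


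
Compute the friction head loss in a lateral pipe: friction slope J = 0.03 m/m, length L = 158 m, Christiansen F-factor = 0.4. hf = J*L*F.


hf = J * L * F = 0.03 * 158 * 0.4 = 1.8960 m

1.8960 m


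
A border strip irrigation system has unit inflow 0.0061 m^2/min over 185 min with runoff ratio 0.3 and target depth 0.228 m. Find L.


L = q*t/((1+r)*Z)
L = 0.0061*185/((1+0.3)*0.228)
L = 1.1285/0.2964

3.8074 m


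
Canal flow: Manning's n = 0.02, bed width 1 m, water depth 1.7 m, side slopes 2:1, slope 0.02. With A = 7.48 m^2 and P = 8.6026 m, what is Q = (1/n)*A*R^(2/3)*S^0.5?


R = A/P = 7.48/8.6026 = 0.869505
Q = (1/0.02) * 7.48 * 0.869505^(2/3) * 0.02^0.5

48.1838 m^3/s


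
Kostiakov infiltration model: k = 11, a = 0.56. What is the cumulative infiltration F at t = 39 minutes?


F = k * t^a = 11 * 39^0.56
F = 11 * 7.780297

85.5833 mm


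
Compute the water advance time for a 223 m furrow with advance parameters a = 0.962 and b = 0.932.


t = (L/a)^(1/b)
t = (223/0.962)^(1/0.932)
t = 231.808732^(1/0.932)

344.8998 min


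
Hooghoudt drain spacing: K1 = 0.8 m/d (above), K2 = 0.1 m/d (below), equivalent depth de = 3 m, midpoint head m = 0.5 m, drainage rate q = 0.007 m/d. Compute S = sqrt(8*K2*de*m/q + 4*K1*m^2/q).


S^2 = 8*K2*de*m/q + 4*K1*m^2/q
S^2 = 8*0.1*3*0.5/0.007 + 4*0.8*0.5^2/0.007
S = sqrt(285.7143)

16.9031 m


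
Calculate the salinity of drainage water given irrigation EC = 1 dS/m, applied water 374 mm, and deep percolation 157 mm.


EC_dw = EC_iw * D_iw / D_dw
EC_dw = 1 * 374 / 157
EC_dw = 374 / 157

2.3822 dS/m


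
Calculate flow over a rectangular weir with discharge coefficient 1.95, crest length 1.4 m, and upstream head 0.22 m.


Q = C * L * H^(3/2) = 1.95 * 1.4 * 0.22^1.5 = 1.95 * 1.4 * 0.103189

0.2817 m^3/s


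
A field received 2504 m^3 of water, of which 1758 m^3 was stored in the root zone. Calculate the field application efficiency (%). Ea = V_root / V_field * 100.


Ea = V_root / V_field * 100 = 1758 / 2504 * 100 = 70.2077%

70.2077 %


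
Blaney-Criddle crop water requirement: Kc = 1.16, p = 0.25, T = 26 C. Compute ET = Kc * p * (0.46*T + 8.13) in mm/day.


ET = Kc * p * (0.46*T + 8.13)
ET = 1.16 * 0.25 * (0.46*26 + 8.13)
ET = 1.16 * 0.25 * 20.0900

5.8261 mm/day


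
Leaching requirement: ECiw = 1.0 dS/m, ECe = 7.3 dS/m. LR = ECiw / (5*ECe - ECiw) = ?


LR = ECiw / (5*ECe - ECiw)
LR = 1.0 / (5*7.3 - 1.0)
LR = 1.0 / 35.5000

0.0282


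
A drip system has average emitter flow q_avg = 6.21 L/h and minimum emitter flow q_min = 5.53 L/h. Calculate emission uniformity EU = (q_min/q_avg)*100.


EU = (q_min/q_avg)*100 = (5.53/6.21)*100 = 89.0499%

89.0499 %


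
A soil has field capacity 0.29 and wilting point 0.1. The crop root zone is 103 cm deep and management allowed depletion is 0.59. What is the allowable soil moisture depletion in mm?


SMD = (FC - PWP) * d * MAD * 10
SMD = (0.29 - 0.1) * 103 * 0.59 * 10
SMD = 0.1900 * 103 * 0.59 * 10

115.4630 mm


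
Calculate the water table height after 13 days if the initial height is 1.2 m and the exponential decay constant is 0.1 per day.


m = m0 * exp(-k*t)
m = 1.2 * exp(-0.1 * 13)
m = 1.2 * exp(-1.3000)

0.3270 m


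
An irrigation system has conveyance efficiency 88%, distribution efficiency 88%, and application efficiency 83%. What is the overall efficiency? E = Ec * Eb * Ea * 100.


Ec = 0.88, Eb = 0.88, Ea = 0.83
E = 0.88 * 0.88 * 0.83 * 100 = 64.2752%

64.2752 %


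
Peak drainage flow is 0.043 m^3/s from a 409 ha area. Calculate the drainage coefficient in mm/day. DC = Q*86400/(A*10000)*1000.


DC = Q * 86400 / (A * 10000) * 1000
DC = 0.043 * 86400 / (409 * 10000) * 1000
DC = 3715200.0000 / 4090000

0.9084 mm/day


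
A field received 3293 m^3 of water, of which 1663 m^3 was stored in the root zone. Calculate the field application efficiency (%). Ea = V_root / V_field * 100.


Ea = V_root / V_field * 100 = 1663 / 3293 * 100 = 50.5011%

50.5011 %


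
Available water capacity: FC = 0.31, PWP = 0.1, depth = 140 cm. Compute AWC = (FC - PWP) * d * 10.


AWC = (FC - PWP) * d * 10
AWC = (0.31 - 0.1) * 140 * 10
AWC = 0.2100 * 140 * 10

294.0000 mm


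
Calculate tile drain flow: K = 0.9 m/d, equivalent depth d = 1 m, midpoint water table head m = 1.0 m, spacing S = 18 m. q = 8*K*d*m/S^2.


q = 8*K*d*m/S^2
q = 8*0.9*1*1.0/18^2
q = 7.2000 / 324

0.0222 m/d


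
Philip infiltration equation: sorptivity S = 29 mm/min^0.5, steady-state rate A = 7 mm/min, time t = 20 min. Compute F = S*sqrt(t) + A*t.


F = S*sqrt(t) + A*t
F = 29*sqrt(20) + 7*20
F = 29*4.472136 + 140

269.6919 mm


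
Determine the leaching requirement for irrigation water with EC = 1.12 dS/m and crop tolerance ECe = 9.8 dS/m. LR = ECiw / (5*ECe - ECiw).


LR = ECiw / (5*ECe - ECiw)
LR = 1.12 / (5*9.8 - 1.12)
LR = 1.12 / 47.8800

0.0234


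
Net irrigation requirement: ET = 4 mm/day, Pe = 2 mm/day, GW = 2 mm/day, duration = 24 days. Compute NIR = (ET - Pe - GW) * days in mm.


Daily deficit = ET - Pe - GW = 4 - 2 - 2 = 0 mm/day
NIR = 0 * 24 = 0 mm

0 mm


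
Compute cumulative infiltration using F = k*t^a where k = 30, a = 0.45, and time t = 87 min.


F = k * t^a = 30 * 87^0.45
F = 30 * 7.460770

223.8231 mm


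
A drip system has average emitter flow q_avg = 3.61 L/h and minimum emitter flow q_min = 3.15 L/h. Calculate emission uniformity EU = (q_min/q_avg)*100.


EU = (q_min/q_avg)*100 = (3.15/3.61)*100 = 87.2576%

87.2576 %


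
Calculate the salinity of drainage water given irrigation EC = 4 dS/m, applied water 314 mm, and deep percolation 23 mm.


EC_dw = EC_iw * D_iw / D_dw
EC_dw = 4 * 314 / 23
EC_dw = 1256 / 23

54.6087 dS/m


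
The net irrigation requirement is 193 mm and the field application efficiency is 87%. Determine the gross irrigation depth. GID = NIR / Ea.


Ea = 87% = 0.87
GID = NIR / Ea = 193 / 0.87 = 221.8391 mm

221.8391 mm


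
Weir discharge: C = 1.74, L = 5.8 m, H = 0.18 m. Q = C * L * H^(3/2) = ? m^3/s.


Q = C * L * H^(3/2) = 1.74 * 5.8 * 0.18^1.5 = 1.74 * 5.8 * 0.076368

0.7707 m^3/s


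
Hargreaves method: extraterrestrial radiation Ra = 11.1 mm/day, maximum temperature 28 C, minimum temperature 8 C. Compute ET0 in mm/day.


Tmean = (Tmax + Tmin)/2 = (28 + 8)/2 = 18.0
ET0 = 0.0023 * 11.1 * (18.0 + 17.8) * sqrt(28 - 8)
ET0 = 0.0023 * 11.1 * 35.8 * 4.472136

4.0874 mm/day


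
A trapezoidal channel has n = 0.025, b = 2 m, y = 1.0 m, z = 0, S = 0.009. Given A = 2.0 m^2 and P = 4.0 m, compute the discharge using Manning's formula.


R = A/P = 2.0/4.0 = 0.500000
Q = (1/0.025) * 2.0 * 0.500000^(2/3) * 0.009^0.5

4.7811 m^3/s


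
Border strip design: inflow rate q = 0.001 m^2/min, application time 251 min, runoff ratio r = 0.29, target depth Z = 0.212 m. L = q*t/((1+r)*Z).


L = q*t/((1+r)*Z)
L = 0.001*251/((1+0.29)*0.212)
L = 0.251/0.27348

0.9178 m


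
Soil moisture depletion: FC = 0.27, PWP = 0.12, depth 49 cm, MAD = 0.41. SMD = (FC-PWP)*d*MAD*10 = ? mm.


SMD = (FC - PWP) * d * MAD * 10
SMD = (0.27 - 0.12) * 49 * 0.41 * 10
SMD = 0.1500 * 49 * 0.41 * 10

30.1350 mm


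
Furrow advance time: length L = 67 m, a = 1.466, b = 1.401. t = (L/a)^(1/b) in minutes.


t = (L/a)^(1/b)
t = (67/1.466)^(1/1.401)
t = 45.702592^(1/1.401)

15.3047 min


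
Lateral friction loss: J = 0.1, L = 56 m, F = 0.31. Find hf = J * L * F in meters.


hf = J * L * F = 0.1 * 56 * 0.31 = 1.7360 m

1.7360 m


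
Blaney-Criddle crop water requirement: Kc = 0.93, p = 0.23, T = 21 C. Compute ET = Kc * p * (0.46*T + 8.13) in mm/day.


ET = Kc * p * (0.46*T + 8.13)
ET = 0.93 * 0.23 * (0.46*21 + 8.13)
ET = 0.93 * 0.23 * 17.7900

3.8053 mm/day


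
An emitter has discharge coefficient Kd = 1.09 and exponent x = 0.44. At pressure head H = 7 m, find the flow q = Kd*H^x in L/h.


q = Kd * H^x = 1.09 * 7^0.44 = 1.09 * 2.354199

2.5661 L/h


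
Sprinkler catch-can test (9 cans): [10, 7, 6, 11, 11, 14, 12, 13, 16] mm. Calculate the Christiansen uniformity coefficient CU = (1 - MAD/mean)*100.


mean = 11.111111 mm
MAD = 2.345679 mm
CU = (1 - 2.345679/11.111111)*100

78.8889 %


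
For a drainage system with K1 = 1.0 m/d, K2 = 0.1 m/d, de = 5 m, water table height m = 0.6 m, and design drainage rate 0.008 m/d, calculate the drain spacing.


S^2 = 8*K2*de*m/q + 4*K1*m^2/q
S^2 = 8*0.1*5*0.6/0.008 + 4*1.0*0.6^2/0.008
S = sqrt(480.0000)

21.9089 m


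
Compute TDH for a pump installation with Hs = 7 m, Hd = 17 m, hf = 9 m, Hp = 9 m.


TDH = Hs + Hd + hf + Hp = 7 + 17 + 9 + 9 = 42

42 m


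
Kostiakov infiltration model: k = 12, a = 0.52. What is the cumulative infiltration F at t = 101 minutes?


F = k * t^a = 12 * 101^0.52
F = 12 * 11.021663

132.2600 mm


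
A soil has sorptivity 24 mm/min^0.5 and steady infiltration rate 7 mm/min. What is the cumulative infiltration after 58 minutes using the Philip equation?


F = S*sqrt(t) + A*t
F = 24*sqrt(58) + 7*58
F = 24*7.615773 + 406

588.7786 mm


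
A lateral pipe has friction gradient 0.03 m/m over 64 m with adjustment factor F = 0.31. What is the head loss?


hf = J * L * F = 0.03 * 64 * 0.31 = 0.5952 m

0.5952 m


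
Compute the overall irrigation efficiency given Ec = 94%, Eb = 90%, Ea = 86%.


Ec = 0.94, Eb = 0.9, Ea = 0.86
E = 0.94 * 0.9 * 0.86 * 100 = 72.7560%

72.7560 %


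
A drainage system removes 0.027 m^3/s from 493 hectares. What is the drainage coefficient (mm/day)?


DC = Q * 86400 / (A * 10000) * 1000
DC = 0.027 * 86400 / (493 * 10000) * 1000
DC = 2332800.0000 / 4930000

0.4732 mm/day


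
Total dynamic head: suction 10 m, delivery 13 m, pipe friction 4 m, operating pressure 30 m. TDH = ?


TDH = Hs + Hd + hf + Hp = 10 + 13 + 4 + 30 = 57

57 m


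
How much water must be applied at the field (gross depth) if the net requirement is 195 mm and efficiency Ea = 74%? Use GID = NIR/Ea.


Ea = 74% = 0.74
GID = NIR / Ea = 195 / 0.74 = 263.5135 mm

263.5135 mm


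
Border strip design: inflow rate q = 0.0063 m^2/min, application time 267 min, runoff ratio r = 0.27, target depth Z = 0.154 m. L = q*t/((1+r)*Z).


L = q*t/((1+r)*Z)
L = 0.0063*267/((1+0.27)*0.154)
L = 1.6821/0.19558

8.6006 m


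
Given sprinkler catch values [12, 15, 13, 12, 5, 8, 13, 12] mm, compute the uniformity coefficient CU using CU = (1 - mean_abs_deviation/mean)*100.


mean = 11.250000 mm
MAD = 2.375000 mm
CU = (1 - 2.375000/11.250000)*100

78.8889 %


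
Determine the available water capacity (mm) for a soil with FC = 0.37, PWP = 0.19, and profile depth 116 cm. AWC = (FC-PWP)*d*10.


AWC = (FC - PWP) * d * 10
AWC = (0.37 - 0.19) * 116 * 10
AWC = 0.1800 * 116 * 10

208.8000 mm


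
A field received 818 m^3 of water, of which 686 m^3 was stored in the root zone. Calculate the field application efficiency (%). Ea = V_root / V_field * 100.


Ea = V_root / V_field * 100 = 686 / 818 * 100 = 83.8631%

83.8631 %


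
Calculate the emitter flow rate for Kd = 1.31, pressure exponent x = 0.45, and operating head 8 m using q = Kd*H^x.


q = Kd * H^x = 1.31 * 8^0.45 = 1.31 * 2.549121

3.3393 L/h


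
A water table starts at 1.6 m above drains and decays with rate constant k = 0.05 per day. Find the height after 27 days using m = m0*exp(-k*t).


m = m0 * exp(-k*t)
m = 1.6 * exp(-0.05 * 27)
m = 1.6 * exp(-1.3500)

0.4148 m


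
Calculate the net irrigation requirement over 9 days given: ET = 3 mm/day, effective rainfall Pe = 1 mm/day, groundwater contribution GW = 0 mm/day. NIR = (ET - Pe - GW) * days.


Daily deficit = ET - Pe - GW = 3 - 1 - 0 = 2 mm/day
NIR = 2 * 9 = 18 mm

18.0000 mm


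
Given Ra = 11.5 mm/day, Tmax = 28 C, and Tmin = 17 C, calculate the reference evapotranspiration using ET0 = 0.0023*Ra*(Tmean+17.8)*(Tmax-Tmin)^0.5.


Tmean = (Tmax + Tmin)/2 = (28 + 17)/2 = 22.5
ET0 = 0.0023 * 11.5 * (22.5 + 17.8) * sqrt(28 - 17)
ET0 = 0.0023 * 11.5 * 40.3 * 3.316625

3.5353 mm/day


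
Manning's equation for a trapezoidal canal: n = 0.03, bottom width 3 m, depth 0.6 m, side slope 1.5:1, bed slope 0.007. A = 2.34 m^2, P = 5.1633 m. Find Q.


R = A/P = 2.34/5.1633 = 0.453199
Q = (1/0.03) * 2.34 * 0.453199^(2/3) * 0.007^0.5

3.8504 m^3/s
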